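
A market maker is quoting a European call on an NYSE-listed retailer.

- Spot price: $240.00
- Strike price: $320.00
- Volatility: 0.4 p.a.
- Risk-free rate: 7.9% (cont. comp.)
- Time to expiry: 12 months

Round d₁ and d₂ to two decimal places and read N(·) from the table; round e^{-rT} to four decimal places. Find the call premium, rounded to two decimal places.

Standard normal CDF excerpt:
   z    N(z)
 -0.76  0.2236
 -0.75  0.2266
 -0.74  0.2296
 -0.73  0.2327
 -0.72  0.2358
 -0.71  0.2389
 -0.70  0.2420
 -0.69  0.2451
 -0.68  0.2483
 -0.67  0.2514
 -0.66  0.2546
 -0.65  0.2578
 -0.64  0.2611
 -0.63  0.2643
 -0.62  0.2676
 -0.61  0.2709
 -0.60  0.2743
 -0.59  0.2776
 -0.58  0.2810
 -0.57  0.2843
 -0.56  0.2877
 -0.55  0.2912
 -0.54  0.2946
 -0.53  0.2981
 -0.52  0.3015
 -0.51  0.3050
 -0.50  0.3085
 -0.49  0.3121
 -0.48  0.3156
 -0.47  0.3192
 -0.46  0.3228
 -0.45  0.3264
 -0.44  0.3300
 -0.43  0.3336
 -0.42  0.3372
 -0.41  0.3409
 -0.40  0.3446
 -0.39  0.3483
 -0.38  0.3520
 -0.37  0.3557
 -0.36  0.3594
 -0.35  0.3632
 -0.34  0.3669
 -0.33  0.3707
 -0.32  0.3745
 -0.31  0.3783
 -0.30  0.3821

σ√T = 0.4·√1 = 0.4000
d₁ = [ln(240/320) + (0.079 + ½·0.4²)·1] / (σ√T) = (-0.2877 + 0.1590) / 0.4000 = -0.3217 → -0.32
d₂ = -0.3217 − 0.4000 = -0.7217 → -0.72
exp(−rT) = exp(−0.079·1) = 0.9240
N(d₁) = N(-0.32) = 0.3745;  N(d₂) = N(-0.72) = 0.2358
C = 240·0.3745 − 320·0.9240·0.2358 = 89.8800 − 69.7213 = 20.1587

$20.16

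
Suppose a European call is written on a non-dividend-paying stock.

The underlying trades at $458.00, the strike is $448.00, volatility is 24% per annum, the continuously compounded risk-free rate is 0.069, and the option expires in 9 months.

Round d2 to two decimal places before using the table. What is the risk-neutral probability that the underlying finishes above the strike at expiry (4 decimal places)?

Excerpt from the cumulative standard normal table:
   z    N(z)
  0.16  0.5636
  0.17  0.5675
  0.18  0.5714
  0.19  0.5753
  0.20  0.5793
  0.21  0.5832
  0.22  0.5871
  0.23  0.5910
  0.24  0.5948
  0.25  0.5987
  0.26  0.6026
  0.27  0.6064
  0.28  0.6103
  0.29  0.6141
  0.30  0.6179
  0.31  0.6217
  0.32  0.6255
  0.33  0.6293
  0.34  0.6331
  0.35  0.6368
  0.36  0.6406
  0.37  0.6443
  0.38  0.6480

σ√T = 0.24·√0.75 = 0.2078
d₁ = [ln(458/448) + (0.069 + 0.24²/2)·0.75] / 0.2078 = [0.0221 + 0.0733] / 0.2078 = 0.4591 ⇒ 0.46
d₂ = d₁ − σ√T = 0.4591 − 0.2078 = 0.2513 ⇒ 0.25
Risk-neutral Pr[S_T > K] = N(d₂) = N(0.25) = 0.5987

0.5987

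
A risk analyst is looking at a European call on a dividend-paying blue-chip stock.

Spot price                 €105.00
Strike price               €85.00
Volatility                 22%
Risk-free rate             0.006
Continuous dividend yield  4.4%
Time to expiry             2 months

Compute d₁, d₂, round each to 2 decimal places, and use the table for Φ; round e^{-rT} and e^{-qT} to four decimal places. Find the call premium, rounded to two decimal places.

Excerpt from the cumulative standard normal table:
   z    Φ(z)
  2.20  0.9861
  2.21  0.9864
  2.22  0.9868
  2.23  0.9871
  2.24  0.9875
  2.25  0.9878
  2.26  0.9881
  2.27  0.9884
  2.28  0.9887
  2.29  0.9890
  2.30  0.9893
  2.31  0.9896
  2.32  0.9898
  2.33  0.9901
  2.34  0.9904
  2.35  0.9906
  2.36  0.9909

σ√T = 0.22 × 0.4082 = 0.0898
d₁ = [ln(105/85) + (0.006 − 0.044 + 0.22²/2)·0.1667] / 0.0898 = [0.2113 − 0.0023] / 0.0898 = 2.3271 ⇒ 2.33
d₂ = d₁ − σ√T = 2.3271 − 0.0898 = 2.2373 ⇒ 2.24
e^(−qT) = e^(−0.044·0.1667) = 0.9927;  e^(−rT) = e^(−0.006·0.1667) = 0.9990
C = 105·0.9927·N(2.33) − 85·0.9990·N(2.24) = 105·0.9927·0.9901 − 85·0.9990·0.9875 = 103.2016 − 83.8536 = 19.3480

€19.35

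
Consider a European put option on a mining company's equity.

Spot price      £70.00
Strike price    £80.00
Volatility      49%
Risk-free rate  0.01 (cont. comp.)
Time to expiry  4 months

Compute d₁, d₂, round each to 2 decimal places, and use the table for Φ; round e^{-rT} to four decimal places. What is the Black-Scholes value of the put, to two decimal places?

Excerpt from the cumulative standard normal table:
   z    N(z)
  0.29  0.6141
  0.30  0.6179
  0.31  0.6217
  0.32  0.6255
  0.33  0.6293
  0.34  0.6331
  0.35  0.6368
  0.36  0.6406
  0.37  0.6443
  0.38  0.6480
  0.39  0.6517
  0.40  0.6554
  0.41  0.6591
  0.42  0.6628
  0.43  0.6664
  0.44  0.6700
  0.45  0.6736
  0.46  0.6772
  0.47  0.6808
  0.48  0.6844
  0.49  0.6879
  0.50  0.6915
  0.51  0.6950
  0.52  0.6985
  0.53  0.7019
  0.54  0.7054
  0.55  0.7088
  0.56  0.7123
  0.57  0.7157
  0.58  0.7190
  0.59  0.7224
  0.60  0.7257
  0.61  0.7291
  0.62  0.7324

T = 0.3333;  σ√T = 0.2829
d₁ = [ln(70/80) + (0.01 + 0.49²/2)·0.3333] / 0.2829 = [-0.1335 + 0.0433] / 0.2829 = -0.3188 which rounds to -0.32
d₂ = d₁ − σ√T = -0.3188 − 0.2829 = -0.6017 which rounds to -0.60
exp(−rT) = exp(−0.01·0.3333) = 0.9967
P = 80·0.9967·N(0.60) − 70·N(0.32) = 80·0.9967·0.7257 − 70·0.6255 = 57.8644 − 43.7850 = 14.0794

£14.08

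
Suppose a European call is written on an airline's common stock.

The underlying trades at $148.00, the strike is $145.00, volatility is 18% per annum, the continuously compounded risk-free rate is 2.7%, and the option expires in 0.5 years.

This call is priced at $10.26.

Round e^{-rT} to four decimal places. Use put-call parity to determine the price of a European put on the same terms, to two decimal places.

exp(−rT) = exp(−0.027·0.5) = 0.9866
Put-call parity: C − P = S − K·e^(−rT) = 148 − 145·0.9866 = 148 − 143.0570 = 4.9430
P = C − (C − P) = 10.26 − (4.9430) = 5.3170

$5.32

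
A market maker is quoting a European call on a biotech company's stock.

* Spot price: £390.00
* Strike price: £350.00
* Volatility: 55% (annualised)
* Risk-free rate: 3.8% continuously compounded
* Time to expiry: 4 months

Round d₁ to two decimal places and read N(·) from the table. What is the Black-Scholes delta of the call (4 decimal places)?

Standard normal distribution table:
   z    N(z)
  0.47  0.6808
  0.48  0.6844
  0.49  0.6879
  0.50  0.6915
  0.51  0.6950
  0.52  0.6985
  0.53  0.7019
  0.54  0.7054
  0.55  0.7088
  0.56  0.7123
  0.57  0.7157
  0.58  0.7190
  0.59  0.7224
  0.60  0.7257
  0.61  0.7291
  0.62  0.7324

0.7054

T = 0.3333;  σ√T = 0.3175
d₁ = [ln(390/350) + (0.038 + 0.55²/2)·0.3333] / 0.3175 = [0.1082 + 0.0631] / 0.3175 = 0.5394 ⇒ 0.54
N(d₁) = N(0.54) = 0.7054
Δ_call = N(d₁) = 0.7054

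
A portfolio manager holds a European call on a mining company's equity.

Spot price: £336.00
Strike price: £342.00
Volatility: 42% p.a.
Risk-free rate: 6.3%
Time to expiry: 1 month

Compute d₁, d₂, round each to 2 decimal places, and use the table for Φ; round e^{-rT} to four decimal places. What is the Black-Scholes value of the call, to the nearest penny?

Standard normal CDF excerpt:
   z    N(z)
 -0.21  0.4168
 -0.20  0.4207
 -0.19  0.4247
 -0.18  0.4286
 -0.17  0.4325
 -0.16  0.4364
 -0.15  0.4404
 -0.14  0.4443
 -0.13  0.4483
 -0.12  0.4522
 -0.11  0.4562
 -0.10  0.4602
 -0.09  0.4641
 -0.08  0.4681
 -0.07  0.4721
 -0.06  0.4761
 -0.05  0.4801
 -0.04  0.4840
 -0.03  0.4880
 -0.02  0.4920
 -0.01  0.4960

£14.15

σ√T = 0.42·√0.08333 = 0.1212
d₁ = [ln(336/342) + (0.063 + 0.42²/2)·0.08333] / 0.1212 = [-0.0177 + 0.0126] / 0.1212 = -0.0421 which rounds to -0.04
d₂ = d₁ − σ√T = -0.0421 − 0.1212 = -0.1633 which rounds to -0.16
e^(−rT) = e^(−0.063·0.08333) = 0.9948
N(d₁) = N(-0.04) = 0.4840;  N(d₂) = N(-0.16) = 0.4364
C = 336·0.4840 − 342·0.9948·0.4364 = 162.6240 − 148.4727 = 14.1513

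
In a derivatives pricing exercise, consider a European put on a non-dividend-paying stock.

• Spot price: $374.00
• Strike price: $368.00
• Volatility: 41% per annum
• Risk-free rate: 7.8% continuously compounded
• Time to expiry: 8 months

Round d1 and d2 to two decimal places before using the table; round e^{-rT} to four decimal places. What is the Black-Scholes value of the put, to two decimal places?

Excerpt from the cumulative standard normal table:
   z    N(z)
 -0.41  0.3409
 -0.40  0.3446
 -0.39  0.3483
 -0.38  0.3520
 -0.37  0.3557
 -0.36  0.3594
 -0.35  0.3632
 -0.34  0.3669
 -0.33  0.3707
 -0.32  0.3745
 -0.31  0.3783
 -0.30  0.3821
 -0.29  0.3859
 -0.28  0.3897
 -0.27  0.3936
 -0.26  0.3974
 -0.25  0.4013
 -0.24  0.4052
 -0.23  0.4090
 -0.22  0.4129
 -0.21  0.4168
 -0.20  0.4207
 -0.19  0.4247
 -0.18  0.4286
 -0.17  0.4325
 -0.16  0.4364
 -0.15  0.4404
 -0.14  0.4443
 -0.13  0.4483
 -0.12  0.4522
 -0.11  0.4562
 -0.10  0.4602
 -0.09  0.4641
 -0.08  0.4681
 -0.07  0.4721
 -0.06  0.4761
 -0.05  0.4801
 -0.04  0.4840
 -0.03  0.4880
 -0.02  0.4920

σ√T = 0.41·√0.6667 = 0.3348
d₁ = [ln(374/368) + (0.078 + ½·0.41²)·0.6667] / (σ√T) = (0.0162 + 0.1080) / 0.3348 = 0.3710 which rounds to 0.37
d₂ = 0.3710 − 0.3348 = 0.0363 which rounds to 0.04
exp(−rT) = exp(−0.078·0.6667) = 0.9493
N(−d₂) = N(-0.04) = 0.4840;  N(−d₁) = N(-0.37) = 0.3557
P = 368·0.9493·0.4840 − 374·0.3557 = 169.0817 − 133.0318 = 36.0499

$36.05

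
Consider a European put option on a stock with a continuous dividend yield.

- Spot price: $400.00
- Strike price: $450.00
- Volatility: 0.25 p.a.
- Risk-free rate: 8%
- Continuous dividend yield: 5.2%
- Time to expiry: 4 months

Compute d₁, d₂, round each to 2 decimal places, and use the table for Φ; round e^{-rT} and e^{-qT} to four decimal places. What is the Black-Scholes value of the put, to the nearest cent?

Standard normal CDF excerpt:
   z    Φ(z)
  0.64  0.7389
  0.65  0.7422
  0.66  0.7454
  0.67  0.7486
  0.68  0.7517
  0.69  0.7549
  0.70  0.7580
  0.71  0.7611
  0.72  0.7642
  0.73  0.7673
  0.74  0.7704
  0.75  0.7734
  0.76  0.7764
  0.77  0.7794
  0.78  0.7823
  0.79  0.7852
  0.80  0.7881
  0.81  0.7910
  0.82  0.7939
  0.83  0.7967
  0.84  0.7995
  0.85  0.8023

$52.35

σ√T = 0.25·√0.3333 = 0.1443
ln(S/K) + (r − q + σ²/2)T = ln(400/450) + (0.08 − 0.052 + 0.25²/2)·0.3333 = -0.1178 + 0.0198 = -0.0980
d₁ = -0.0980 / 0.1443 = -0.6792 which rounds to -0.68
d₂ = d₁ − σ√T = -0.6792 − 0.1443 = -0.8235 which rounds to -0.82
exp(−qT) = exp(−0.052·0.3333) = 0.9828;  exp(−rT) = exp(−0.08·0.3333) = 0.9737
N(−d₂) = N(0.82) = 0.7939;  N(−d₁) = N(0.68) = 0.7517
P = 450·0.9737·0.7939 − 400·0.9828·0.7517 = 347.8592 − 295.5083 = 52.3509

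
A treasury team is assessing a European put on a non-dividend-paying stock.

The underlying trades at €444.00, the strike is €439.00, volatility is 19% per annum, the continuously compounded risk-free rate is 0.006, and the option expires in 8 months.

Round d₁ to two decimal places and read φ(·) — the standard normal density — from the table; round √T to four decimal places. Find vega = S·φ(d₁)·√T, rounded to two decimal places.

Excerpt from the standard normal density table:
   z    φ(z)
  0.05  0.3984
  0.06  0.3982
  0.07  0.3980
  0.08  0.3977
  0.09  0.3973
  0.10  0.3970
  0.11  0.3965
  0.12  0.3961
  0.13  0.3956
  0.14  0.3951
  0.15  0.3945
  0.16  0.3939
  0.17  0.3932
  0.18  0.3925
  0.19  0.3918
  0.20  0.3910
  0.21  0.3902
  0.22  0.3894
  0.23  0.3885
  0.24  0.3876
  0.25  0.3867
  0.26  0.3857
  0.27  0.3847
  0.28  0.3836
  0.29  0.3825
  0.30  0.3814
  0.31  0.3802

142.29

σ√T = 0.19·√0.6667 = 0.1551
d₁ = [ln(444/439) + (0.006 + 0.19²/2)·0.6667] / 0.1551 = [0.0113 + 0.0160] / 0.1551 = 0.1764 → 0.18
√T = √0.6667 = 0.8165
φ(d₁) = φ(0.18) = 0.3925
vega = S·φ(d₁)·√T = 444·0.3925·0.8165 = 142.2915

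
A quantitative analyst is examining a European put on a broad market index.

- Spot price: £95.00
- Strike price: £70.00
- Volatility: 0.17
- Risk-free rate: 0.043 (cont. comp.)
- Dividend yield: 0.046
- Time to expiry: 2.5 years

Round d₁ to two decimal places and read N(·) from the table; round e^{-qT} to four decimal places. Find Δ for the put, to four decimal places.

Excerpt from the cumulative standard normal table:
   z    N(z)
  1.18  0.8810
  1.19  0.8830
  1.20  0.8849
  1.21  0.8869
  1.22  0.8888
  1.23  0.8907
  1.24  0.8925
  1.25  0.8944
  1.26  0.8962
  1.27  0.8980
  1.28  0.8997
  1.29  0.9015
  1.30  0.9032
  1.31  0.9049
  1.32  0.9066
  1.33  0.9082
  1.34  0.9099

σ√T = 0.17 × 1.5811 = 0.2688
ln(S/K) + (r − q + σ²/2)T = ln(95/70) + (0.043 − 0.046 + 0.17²/2)·2.5 = 0.3054 + 0.0286 = 0.3340
d₁ = 0.3340 / 0.2688 = 1.2426 ⇒ 1.24
N(d₁) = N(1.24) = 0.8925
Δ_put = e^(−qT)·(N(d₁) − 1) = 0.8914·(0.8925 − 1) = -0.0958

-0.0958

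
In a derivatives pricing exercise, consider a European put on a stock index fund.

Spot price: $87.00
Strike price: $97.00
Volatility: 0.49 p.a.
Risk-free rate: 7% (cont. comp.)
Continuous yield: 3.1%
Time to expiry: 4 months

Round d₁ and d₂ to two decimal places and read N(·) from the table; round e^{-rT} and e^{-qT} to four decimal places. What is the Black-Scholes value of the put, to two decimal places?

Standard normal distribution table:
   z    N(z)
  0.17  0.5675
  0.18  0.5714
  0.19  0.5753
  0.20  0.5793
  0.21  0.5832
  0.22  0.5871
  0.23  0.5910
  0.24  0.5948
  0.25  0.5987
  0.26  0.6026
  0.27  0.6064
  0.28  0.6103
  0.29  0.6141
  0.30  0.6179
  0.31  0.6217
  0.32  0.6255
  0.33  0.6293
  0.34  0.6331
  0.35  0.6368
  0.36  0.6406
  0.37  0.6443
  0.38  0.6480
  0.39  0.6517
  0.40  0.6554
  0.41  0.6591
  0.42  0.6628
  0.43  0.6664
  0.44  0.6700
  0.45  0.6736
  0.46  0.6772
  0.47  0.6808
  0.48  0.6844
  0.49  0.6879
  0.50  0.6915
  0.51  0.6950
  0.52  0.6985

σ√T = 0.49 × 0.5774 = 0.2829
d₁ = [ln(87/97) + (0.07 − 0.031 + 0.49²/2)·0.3333] / 0.2829 = [-0.1088 + 0.0530] / 0.2829 = -0.1972 ⇒ -0.20
d₂ = d₁ − σ√T = -0.1972 − 0.2829 = -0.4801 ⇒ -0.48
e^(−qT) = e^(−0.031·0.3333) = 0.9897;  e^(−rT) = e^(−0.07·0.3333) = 0.9769
N(−d₂) = N(0.48) = 0.6844;  N(−d₁) = N(0.20) = 0.5793
P = 97·0.9769·0.6844 − 87·0.9897·0.5793 = 64.8533 − 49.8800 = 14.9733

$14.97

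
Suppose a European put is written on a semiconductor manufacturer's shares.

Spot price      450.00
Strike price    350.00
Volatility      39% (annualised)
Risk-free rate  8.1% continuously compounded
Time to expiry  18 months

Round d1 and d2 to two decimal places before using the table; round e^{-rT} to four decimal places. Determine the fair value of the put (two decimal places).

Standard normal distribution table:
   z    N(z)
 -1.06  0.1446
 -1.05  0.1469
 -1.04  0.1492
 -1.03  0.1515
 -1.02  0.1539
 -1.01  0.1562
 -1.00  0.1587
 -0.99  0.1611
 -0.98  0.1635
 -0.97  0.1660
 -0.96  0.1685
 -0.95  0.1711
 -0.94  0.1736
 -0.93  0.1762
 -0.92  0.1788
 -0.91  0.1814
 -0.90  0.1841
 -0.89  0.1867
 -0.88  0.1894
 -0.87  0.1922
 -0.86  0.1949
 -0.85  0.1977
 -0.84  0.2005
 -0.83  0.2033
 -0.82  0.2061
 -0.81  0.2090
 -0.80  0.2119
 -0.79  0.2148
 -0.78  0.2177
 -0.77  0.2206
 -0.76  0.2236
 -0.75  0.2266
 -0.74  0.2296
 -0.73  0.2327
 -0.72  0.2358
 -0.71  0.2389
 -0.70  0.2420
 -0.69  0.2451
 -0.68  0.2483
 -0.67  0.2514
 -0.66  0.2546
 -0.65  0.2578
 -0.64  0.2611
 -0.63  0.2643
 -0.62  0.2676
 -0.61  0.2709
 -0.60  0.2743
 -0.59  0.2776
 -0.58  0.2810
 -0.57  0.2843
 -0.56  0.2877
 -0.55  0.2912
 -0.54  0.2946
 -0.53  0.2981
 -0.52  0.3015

22.06

σ√T = 0.39·√1.5 = 0.4777
d₁ = [ln(450/350) + (0.081 + 0.39²/2)·1.5] / 0.4777 = [0.2513 + 0.2356] / 0.4777 = 1.0193 ⇒ 1.02
d₂ = d₁ − σ√T = 1.0193 − 0.4777 = 0.5417 ⇒ 0.54
exp(−rT) = exp(−0.081·1.5) = 0.8856
N(−d₂) = N(-0.54) = 0.2946;  N(−d₁) = N(-1.02) = 0.1539
P = 350·0.8856·0.2946 − 450·0.1539 = 91.3142 − 69.2550 = 22.0592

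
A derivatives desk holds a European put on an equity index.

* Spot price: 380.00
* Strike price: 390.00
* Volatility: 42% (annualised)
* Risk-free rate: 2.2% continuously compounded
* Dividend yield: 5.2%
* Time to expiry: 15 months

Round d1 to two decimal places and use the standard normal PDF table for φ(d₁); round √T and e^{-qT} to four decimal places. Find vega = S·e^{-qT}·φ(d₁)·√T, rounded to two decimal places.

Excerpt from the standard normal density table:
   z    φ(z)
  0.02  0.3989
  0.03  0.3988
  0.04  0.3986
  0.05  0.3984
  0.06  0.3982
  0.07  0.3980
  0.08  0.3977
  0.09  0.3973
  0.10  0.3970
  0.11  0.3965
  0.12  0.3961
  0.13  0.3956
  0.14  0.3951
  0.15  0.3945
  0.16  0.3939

158.05

σ√T = 0.42 × 1.1180 = 0.4696
d₁ = [ln(380/390) + (0.022 − 0.052 + 0.42²/2)·1.25] / 0.4696 = [-0.0260 + 0.0727] / 0.4696 = 0.0996 → 0.10
√T = √1.25 = 1.1180
φ(d₁) = φ(0.10) = 0.3970
exp(−qT) = exp(−0.052·1.25) = 0.9371
vega = S·exp(−qT)·φ(d₁)·√T = 380·0.9371·0.3970·1.1180 = 158.0527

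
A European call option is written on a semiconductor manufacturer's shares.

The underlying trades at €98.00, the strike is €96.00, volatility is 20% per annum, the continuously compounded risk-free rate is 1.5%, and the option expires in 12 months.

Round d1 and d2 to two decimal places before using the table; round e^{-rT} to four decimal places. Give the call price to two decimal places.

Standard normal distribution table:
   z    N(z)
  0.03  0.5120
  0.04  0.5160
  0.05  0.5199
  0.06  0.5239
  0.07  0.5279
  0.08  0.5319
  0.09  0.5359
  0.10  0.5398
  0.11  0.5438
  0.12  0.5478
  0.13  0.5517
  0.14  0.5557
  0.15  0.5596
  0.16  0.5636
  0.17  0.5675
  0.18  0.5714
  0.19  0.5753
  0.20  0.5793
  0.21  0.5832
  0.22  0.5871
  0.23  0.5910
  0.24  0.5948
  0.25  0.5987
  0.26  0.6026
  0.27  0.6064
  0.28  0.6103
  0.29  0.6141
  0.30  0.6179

σ√T = 0.2·√1 = 0.2000
d₁ = [ln(98/96) + (0.015 + 0.2²/2)·1] / 0.2000 = [0.0206 + 0.0350] / 0.2000 = 0.2781 which rounds to 0.28
d₂ = d₁ − σ√T = 0.2781 − 0.2000 = 0.0781 which rounds to 0.08
exp(−rT) = exp(−0.015·1) = 0.9851
C = 98·N(0.28) − 96·0.9851·N(0.08) = 98·0.6103 − 96·0.9851·0.5319 = 59.8094 − 50.3016 = 9.5078

€9.51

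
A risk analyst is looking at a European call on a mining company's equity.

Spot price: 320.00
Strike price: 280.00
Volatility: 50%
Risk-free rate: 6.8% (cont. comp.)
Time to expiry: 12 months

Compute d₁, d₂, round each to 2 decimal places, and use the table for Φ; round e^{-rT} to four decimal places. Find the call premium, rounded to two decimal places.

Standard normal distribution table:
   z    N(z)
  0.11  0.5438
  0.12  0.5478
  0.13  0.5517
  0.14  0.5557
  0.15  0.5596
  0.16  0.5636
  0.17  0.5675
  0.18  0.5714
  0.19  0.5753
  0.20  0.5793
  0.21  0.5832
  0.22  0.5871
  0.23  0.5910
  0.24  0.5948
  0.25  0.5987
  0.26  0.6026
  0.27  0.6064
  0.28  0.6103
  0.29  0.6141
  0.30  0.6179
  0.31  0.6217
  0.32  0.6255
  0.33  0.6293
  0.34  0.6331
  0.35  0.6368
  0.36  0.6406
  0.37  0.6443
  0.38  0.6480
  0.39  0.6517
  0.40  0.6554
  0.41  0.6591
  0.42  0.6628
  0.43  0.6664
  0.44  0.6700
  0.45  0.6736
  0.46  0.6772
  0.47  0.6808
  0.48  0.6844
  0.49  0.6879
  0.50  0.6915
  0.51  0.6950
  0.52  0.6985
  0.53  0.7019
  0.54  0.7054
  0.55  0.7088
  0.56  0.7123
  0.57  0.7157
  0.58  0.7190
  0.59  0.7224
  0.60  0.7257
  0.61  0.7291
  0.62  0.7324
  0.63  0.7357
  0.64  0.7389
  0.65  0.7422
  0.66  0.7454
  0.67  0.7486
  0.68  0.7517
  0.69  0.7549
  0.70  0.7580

91.11

T = 1;  σ√T = 0.5000
d₁ = [ln(320/280) + (0.068 + 0.5²/2)·1] / 0.5000 = [0.1335 + 0.1930] / 0.5000 = 0.6531 → 0.65
d₂ = d₁ − σ√T = 0.6531 − 0.5000 = 0.1531 → 0.15
e^(−rT) = e^(−0.068·1) = 0.9343
C = 320·N(0.65) − 280·0.9343·N(0.15) = 320·0.7422 − 280·0.9343·0.5596 = 237.5040 − 146.3936 = 91.1104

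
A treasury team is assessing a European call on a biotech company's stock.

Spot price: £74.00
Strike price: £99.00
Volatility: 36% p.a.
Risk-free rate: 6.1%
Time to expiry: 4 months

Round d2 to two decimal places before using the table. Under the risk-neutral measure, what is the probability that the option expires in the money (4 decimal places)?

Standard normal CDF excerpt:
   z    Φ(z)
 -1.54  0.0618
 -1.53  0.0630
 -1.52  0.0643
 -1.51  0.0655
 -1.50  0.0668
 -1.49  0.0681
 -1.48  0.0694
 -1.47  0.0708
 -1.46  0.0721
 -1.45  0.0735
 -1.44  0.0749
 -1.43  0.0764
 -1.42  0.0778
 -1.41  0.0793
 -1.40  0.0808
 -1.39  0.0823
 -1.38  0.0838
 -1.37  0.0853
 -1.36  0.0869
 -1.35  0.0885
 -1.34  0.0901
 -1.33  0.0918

0.0793

σ√T = 0.36·√0.3333 = 0.2078
d₁ = [ln(74/99) + (0.061 + 0.36²/2)·0.3333] / 0.2078 = [-0.2911 + 0.0419] / 0.2078 = -1.1986 ⇒ -1.20
d₂ = d₁ − σ√T = -1.1986 − 0.2078 = -1.4064 ⇒ -1.41
Pr(exercise) under Q = N(d₂) = 0.0793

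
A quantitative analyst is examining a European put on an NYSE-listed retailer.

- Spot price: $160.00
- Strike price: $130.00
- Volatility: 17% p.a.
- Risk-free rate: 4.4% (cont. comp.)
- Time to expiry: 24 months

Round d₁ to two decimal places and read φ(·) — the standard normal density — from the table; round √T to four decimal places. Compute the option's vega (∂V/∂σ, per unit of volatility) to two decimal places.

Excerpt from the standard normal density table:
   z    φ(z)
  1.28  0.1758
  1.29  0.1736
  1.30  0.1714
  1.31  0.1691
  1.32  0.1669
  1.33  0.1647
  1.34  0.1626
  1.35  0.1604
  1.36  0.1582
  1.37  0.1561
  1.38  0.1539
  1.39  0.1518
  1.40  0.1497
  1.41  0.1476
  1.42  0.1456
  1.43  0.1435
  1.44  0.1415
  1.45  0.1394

T = 2;  σ√T = 0.2404
d₁ = [ln(160/130) + (0.044 + 0.17²/2)·2] / 0.2404 = [0.2076 + 0.1169] / 0.2404 = 1.3499 → 1.35
√T = √2 = 1.4142
φ(d₁) = φ(1.35) = 0.1604
vega = S·φ(d₁)·√T = 160·0.1604·1.4142 = 36.2940
(Call and put vega coincide under Black-Scholes.)

36.29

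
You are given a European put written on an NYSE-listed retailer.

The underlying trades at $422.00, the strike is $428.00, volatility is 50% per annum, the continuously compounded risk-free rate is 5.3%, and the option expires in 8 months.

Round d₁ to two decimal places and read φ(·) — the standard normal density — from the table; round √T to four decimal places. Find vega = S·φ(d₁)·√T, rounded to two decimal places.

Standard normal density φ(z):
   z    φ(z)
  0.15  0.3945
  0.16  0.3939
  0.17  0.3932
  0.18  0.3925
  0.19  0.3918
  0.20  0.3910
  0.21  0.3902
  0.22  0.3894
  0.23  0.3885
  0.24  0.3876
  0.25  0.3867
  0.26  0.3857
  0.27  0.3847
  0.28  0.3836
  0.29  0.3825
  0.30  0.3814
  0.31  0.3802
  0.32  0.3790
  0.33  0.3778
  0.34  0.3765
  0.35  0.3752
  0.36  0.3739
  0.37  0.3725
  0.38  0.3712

T = 0.6667;  σ√T = 0.4082
d₁ = [ln(422/428) + (0.053 + 0.5²/2)·0.6667] / 0.4082 = [-0.0141 + 0.1187] / 0.4082 = 0.2561 ⇒ 0.26
√T = √0.6667 = 0.8165
φ(d₁) = φ(0.26) = 0.3857
vega = S·φ(d₁)·√T = 422·0.3857·0.8165 = 132.8979

132.90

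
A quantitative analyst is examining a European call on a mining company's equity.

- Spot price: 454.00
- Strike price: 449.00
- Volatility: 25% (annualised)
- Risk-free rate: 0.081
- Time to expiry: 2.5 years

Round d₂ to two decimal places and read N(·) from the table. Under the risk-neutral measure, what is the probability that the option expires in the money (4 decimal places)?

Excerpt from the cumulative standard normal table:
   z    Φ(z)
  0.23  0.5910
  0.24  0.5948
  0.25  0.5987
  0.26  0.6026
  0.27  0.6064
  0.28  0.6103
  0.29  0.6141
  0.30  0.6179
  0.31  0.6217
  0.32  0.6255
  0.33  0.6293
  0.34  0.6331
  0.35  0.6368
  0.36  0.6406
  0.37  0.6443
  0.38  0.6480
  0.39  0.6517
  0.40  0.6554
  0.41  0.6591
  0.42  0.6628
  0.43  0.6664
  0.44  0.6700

T = 2.5;  σ√T = 0.3953
ln(S/K) + (r + σ²/2)T = ln(454/449) + (0.081 + 0.25²/2)·2.5 = 0.0111 + 0.2806 = 0.2917
d₁ = 0.2917 / 0.3953 = 0.7379 ≈ 0.74
d₂ = d₁ − σ√T = 0.7379 − 0.3953 = 0.3427 ≈ 0.34
Risk-neutral Pr[S_T > K] = N(d₂) = N(0.34) = 0.6331

0.6331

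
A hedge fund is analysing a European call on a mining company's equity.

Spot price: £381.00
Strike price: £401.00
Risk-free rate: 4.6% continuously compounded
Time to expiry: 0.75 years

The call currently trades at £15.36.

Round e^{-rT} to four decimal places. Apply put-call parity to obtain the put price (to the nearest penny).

e^(−rT) = e^(−0.046·0.75) = 0.9661
Put-call parity: C − P = S − K·e^(−rT) = 381 − 401·0.9661 = 381 − 387.4061 = -6.4061
P = C − (C − P) = 15.36 − (-6.4061) = 21.7661

£21.77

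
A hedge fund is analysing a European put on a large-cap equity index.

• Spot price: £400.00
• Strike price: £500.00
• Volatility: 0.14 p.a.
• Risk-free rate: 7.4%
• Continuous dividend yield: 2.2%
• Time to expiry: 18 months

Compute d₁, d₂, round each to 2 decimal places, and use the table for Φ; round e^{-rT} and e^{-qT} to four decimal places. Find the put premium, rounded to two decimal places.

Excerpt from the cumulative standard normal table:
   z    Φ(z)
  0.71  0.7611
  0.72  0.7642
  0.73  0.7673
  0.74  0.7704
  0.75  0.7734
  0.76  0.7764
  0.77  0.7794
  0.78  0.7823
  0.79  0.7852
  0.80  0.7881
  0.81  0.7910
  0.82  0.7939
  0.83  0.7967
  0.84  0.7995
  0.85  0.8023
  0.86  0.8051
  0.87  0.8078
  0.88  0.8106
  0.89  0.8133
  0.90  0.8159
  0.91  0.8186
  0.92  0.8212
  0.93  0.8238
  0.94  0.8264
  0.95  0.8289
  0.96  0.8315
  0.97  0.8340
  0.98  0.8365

£68.14

σ√T = 0.14 × 1.2247 = 0.1715
d₁ = [ln(400/500) + (0.074 − 0.022 + 0.14²/2)·1.5] / 0.1715 = [-0.2231 + 0.0927] / 0.1715 = -0.7608 → -0.76
d₂ = d₁ − σ√T = -0.7608 − 0.1715 = -0.9322 → -0.93
e^(−qT) = e^(−0.022·1.5) = 0.9675;  e^(−rT) = e^(−0.074·1.5) = 0.8949
N(−d₂) = N(0.93) = 0.8238;  N(−d₁) = N(0.76) = 0.7764
P = 500·0.8949·0.8238 − 400·0.9675·0.7764 = 368.6093 − 300.4668 = 68.1425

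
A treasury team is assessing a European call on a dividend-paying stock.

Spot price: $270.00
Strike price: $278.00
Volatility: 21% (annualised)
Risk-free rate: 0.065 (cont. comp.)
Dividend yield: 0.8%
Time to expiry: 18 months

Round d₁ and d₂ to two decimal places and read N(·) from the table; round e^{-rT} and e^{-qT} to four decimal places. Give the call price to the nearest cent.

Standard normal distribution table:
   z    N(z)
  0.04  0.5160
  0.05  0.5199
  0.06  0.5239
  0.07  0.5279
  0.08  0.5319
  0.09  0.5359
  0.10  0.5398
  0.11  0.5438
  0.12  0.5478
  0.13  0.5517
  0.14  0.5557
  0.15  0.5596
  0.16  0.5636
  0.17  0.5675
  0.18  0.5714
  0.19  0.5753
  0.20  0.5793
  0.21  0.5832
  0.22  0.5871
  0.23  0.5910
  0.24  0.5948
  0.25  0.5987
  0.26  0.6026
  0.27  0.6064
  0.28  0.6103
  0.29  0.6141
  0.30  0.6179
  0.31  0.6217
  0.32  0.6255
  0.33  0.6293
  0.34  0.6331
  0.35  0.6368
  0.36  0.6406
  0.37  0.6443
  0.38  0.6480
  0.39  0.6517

σ√T = 0.21·√1.5 = 0.2572
ln(S/K) + (r − q + σ²/2)T = ln(270/278) + (0.065 − 0.008 + 0.21²/2)·1.5 = -0.0292 + 0.1186 = 0.0894
d₁ = 0.0894 / 0.2572 = 0.3475 → 0.35
d₂ = d₁ − σ√T = 0.3475 − 0.2572 = 0.0903 → 0.09
e^(−qT) = e^(−0.008·1.5) = 0.9881;  e^(−rT) = e^(−0.065·1.5) = 0.9071
N(d₁) = N(0.35) = 0.6368;  N(d₂) = N(0.09) = 0.5359
C = 270·0.9881·0.6368 − 278·0.9071·0.5359 = 169.8900 − 135.1399 = 34.7500

$34.75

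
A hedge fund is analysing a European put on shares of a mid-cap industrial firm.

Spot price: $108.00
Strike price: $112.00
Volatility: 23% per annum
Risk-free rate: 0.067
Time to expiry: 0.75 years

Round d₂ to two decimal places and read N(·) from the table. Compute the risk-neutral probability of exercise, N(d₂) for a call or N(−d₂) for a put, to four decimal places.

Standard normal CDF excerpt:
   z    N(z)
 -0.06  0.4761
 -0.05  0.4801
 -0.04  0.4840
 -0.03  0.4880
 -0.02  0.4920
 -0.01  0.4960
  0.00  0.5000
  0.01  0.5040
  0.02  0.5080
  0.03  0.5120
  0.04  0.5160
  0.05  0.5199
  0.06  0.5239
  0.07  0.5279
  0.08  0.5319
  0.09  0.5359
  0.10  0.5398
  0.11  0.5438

σ√T = 0.23·√0.75 = 0.1992
ln(S/K) + (r + σ²/2)T = ln(108/112) + (0.067 + 0.23²/2)·0.75 = -0.0364 + 0.0701 = 0.0337
d₁ = 0.0337 / 0.1992 = 0.1693 → 0.17
d₂ = d₁ − σ√T = 0.1693 − 0.1992 = -0.0299 → -0.03
Risk-neutral Pr[S_T < K] = N(−d₂) = N(0.03) = 0.5120

0.5120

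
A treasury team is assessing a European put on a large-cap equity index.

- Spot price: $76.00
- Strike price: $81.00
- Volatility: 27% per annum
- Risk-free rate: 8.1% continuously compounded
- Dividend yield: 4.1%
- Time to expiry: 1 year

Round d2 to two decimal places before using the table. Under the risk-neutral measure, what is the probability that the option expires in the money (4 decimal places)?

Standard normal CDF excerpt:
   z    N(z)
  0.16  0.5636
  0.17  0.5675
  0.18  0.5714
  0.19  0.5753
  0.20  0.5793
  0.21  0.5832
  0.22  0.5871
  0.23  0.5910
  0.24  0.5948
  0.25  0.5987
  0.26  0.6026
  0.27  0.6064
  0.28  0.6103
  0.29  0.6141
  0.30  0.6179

σ√T = 0.27·√1 = 0.2700
ln(S/K) + (r − q + σ²/2)T = ln(76/81) + (0.081 − 0.041 + 0.27²/2)·1 = -0.0637 + 0.0765 = 0.0127
d₁ = 0.0127 / 0.2700 = 0.0472 → 0.05
d₂ = d₁ − σ√T = 0.0472 − 0.2700 = -0.2228 → -0.22
Pr(exercise) under Q = N(−d₂) = N(0.22) = 0.5871

0.5871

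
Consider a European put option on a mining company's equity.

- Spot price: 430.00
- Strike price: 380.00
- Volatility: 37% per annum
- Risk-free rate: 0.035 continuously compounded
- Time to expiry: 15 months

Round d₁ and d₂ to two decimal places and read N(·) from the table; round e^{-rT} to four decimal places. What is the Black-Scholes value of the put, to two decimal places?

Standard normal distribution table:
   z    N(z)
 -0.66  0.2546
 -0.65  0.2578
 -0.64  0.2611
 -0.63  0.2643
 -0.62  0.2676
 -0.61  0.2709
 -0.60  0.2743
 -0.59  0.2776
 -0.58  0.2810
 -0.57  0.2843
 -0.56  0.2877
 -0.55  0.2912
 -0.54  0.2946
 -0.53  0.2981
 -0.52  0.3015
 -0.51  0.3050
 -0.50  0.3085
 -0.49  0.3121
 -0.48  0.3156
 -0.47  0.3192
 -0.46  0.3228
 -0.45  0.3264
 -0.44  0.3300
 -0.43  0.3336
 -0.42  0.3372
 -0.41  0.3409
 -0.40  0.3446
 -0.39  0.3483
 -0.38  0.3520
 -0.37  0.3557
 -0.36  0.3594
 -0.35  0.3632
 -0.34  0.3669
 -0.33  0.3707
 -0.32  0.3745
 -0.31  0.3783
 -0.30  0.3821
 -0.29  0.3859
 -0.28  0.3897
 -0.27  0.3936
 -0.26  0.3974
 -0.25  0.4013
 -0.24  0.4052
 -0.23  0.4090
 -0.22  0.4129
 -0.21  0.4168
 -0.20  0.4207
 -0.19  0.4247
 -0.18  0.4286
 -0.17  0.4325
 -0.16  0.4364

σ√T = 0.37 × 1.1180 = 0.4137
d₁ = [ln(430/380) + (0.035 + ½·0.37²)·1.25] / (σ√T) = (0.1236 + 0.1293) / 0.4137 = 0.6114 → 0.61
d₂ = 0.6114 − 0.4137 = 0.1977 → 0.20
exp(−rT) = exp(−0.035·1.25) = 0.9572
N(−d₂) = N(-0.20) = 0.4207;  N(−d₁) = N(-0.61) = 0.2709
P = 380·0.9572·0.4207 − 430·0.2709 = 153.0237 − 116.4870 = 36.5367

36.54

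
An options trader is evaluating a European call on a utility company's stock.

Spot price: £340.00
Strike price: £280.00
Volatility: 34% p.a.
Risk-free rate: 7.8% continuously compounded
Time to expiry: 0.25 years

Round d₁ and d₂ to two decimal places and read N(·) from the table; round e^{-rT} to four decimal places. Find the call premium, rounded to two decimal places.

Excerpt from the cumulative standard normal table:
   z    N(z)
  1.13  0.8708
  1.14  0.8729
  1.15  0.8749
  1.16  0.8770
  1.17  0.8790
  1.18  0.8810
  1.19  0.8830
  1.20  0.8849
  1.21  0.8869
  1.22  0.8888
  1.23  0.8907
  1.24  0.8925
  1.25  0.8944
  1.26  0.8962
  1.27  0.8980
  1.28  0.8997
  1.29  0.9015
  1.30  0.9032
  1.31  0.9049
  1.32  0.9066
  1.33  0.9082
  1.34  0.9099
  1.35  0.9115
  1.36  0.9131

£68.00

σ√T = 0.34 × 0.5000 = 0.1700
d₁ = [ln(340/280) + (0.078 + 0.34²/2)·0.25] / 0.1700 = [0.1942 + 0.0340] / 0.1700 = 1.3418 which rounds to 1.34
d₂ = d₁ − σ√T = 1.3418 − 0.1700 = 1.1718 which rounds to 1.17
e^(−rT) = e^(−0.078·0.25) = 0.9807
C = 340·N(1.34) − 280·0.9807·N(1.17) = 340·0.9099 − 280·0.9807·0.8790 = 309.3660 − 241.3699 = 67.9961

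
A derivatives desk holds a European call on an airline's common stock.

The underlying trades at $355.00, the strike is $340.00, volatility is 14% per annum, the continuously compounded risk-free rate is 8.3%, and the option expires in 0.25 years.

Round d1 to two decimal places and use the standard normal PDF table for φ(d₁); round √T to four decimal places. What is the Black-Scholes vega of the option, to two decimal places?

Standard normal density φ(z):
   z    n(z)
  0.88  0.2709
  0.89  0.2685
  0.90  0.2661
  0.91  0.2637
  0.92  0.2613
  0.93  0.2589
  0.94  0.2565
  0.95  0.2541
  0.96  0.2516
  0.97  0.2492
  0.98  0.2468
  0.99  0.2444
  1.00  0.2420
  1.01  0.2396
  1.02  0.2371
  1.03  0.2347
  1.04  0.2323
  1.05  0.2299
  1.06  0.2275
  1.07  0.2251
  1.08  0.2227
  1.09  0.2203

45.10

σ√T = 0.14 × 0.5000 = 0.0700
d₁ = [ln(355/340) + (0.083 + ½·0.14²)·0.25] / (σ√T) = (0.0432 + 0.0232) / 0.0700 = 0.9482 ⇒ 0.95
√T = √0.25 = 0.5000
φ(d₁) = φ(0.95) = 0.2541
vega = S·φ(d₁)·√T = 355·0.2541·0.5000 = 45.1028
(Call and put vega coincide under Black-Scholes.)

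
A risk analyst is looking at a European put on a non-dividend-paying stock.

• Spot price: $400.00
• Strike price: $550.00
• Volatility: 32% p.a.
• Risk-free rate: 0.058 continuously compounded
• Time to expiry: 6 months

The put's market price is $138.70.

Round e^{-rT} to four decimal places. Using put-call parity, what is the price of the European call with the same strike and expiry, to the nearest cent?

e^(−rT) = e^(−0.058·0.5) = 0.9714
Put-call parity: C − P = S − K·e^(−rT) = 400 − 550·0.9714 = 400 − 534.2700 = -134.2700
C = P + (C − P) = 138.70 + (-134.2700) = 4.4300

$4.43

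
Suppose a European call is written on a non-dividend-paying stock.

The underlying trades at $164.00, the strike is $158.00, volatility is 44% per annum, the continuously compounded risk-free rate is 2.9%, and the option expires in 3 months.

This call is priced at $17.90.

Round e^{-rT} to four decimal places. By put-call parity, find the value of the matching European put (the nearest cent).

exp(−rT) = exp(−0.029·0.25) = 0.9928
Put-call parity: C − P = S − K·e^(−rT) = 164 − 158·0.9928 = 164 − 156.8624 = 7.1376
P = C − (C − P) = 17.90 − (7.1376) = 10.7624

$10.76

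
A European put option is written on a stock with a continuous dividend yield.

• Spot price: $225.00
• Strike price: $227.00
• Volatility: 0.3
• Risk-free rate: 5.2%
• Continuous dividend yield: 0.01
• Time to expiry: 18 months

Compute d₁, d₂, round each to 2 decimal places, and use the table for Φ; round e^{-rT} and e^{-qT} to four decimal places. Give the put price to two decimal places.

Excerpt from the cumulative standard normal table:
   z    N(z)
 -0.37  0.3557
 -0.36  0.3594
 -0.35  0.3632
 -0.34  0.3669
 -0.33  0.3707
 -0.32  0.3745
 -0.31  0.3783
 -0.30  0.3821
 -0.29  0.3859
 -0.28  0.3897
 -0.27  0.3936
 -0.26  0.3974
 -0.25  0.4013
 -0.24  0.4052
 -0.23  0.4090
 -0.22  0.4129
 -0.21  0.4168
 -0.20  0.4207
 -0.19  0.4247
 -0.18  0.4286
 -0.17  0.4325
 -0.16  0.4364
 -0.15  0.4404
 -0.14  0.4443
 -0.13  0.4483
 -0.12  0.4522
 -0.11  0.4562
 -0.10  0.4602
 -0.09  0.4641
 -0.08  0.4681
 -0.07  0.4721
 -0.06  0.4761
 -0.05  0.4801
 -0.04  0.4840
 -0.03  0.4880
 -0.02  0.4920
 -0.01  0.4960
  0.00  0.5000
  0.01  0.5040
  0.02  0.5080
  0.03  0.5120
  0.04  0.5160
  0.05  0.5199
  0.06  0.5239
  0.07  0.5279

σ√T = 0.3 × 1.2247 = 0.3674
d₁ = [ln(225/227) + (0.052 − 0.01 + 0.3²/2)·1.5] / 0.3674 = [-0.0088 + 0.1305] / 0.3674 = 0.3311 ≈ 0.33
d₂ = d₁ − σ√T = 0.3311 − 0.3674 = -0.0363 ≈ -0.04
exp(−qT) = exp(−0.01·1.5) = 0.9851;  exp(−rT) = exp(−0.052·1.5) = 0.9250
P = 227·0.9250·N(0.04) − 225·0.9851·N(-0.33) = 227·0.9250·0.5160 − 225·0.9851·0.3707 = 108.3471 − 82.1647 = 26.1824

$26.18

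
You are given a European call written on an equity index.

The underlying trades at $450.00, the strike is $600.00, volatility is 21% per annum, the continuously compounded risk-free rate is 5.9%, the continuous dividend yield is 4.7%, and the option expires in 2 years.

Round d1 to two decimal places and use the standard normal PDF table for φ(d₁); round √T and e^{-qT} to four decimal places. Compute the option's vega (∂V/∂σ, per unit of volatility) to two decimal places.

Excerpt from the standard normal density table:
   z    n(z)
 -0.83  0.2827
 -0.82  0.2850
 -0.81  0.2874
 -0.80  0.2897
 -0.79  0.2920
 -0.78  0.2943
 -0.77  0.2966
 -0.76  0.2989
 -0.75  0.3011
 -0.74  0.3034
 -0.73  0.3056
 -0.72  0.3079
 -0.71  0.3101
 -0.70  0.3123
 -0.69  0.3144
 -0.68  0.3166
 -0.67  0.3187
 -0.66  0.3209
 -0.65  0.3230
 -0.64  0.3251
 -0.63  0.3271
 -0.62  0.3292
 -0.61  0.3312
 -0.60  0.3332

σ√T = 0.21·√2 = 0.2970
d₁ = [ln(450/600) + (0.059 − 0.047 + 0.21²/2)·2] / 0.2970 = [-0.2877 + 0.0681] / 0.2970 = -0.7394 ⇒ -0.74
√T = √2 = 1.4142
φ(d₁) = φ(-0.74) = 0.3034
exp(−qT) = exp(−0.047·2) = 0.9103
vega = S·exp(−qT)·φ(d₁)·√T = 450·0.9103·0.3034·1.4142 = 175.7614

175.76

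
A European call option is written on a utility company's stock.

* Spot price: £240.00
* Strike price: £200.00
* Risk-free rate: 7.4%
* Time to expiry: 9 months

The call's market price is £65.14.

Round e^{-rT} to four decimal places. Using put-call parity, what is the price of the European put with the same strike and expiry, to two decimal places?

exp(−rT) = exp(−0.074·0.75) = 0.9460
Put-call parity: C − P = S − K·e^(−rT) = 240 − 200·0.9460 = 240 − 189.2000 = 50.8000
P = C − (C − P) = 65.14 − (50.8000) = 14.3400

£14.34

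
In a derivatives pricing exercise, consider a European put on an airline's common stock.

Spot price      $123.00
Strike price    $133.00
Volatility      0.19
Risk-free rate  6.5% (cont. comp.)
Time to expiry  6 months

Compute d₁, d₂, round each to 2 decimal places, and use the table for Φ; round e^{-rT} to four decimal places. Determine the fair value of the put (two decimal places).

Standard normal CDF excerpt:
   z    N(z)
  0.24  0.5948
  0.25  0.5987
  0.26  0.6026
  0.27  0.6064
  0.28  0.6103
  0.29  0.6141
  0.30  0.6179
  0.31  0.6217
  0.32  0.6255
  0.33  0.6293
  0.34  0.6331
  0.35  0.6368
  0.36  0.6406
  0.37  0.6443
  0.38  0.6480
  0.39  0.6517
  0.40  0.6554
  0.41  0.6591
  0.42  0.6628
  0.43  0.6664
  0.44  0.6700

$10.27

σ√T = 0.19·√0.5 = 0.1344
d₁ = [ln(123/133) + (0.065 + ½·0.19²)·0.5] / (σ√T) = (-0.0782 + 0.0415) / 0.1344 = -0.2727 ⇒ -0.27
d₂ = -0.2727 − 0.1344 = -0.4071 ⇒ -0.41
e^(−rT) = e^(−0.065·0.5) = 0.9680
N(−d₂) = N(0.41) = 0.6591;  N(−d₁) = N(0.27) = 0.6064
P = 133·0.9680·0.6591 − 123·0.6064 = 84.8552 − 74.5872 = 10.2680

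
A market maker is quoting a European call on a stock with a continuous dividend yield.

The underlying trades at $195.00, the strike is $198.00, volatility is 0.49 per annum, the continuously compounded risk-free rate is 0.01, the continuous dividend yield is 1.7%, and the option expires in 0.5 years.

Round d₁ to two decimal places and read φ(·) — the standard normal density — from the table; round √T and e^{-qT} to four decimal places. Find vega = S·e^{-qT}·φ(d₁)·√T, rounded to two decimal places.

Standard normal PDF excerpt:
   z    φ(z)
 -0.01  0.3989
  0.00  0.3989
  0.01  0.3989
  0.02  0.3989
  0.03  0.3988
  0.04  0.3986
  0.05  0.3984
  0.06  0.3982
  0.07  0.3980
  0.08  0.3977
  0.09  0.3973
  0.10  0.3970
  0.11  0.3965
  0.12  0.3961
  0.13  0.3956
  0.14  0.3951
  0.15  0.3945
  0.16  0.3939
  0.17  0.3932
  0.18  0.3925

σ√T = 0.49 × 0.7071 = 0.3465
d₁ = [ln(195/198) + (0.01 − 0.017 + 0.49²/2)·0.5] / 0.3465 = [-0.0153 + 0.0565] / 0.3465 = 0.1191 ≈ 0.12
√T = √0.5 = 0.7071
φ(d₁) = φ(0.12) = 0.3961
exp(−qT) = exp(−0.017·0.5) = 0.9915
vega = S·exp(−qT)·φ(d₁)·√T = 195·0.9915·0.3961·0.7071 = 54.1518

54.15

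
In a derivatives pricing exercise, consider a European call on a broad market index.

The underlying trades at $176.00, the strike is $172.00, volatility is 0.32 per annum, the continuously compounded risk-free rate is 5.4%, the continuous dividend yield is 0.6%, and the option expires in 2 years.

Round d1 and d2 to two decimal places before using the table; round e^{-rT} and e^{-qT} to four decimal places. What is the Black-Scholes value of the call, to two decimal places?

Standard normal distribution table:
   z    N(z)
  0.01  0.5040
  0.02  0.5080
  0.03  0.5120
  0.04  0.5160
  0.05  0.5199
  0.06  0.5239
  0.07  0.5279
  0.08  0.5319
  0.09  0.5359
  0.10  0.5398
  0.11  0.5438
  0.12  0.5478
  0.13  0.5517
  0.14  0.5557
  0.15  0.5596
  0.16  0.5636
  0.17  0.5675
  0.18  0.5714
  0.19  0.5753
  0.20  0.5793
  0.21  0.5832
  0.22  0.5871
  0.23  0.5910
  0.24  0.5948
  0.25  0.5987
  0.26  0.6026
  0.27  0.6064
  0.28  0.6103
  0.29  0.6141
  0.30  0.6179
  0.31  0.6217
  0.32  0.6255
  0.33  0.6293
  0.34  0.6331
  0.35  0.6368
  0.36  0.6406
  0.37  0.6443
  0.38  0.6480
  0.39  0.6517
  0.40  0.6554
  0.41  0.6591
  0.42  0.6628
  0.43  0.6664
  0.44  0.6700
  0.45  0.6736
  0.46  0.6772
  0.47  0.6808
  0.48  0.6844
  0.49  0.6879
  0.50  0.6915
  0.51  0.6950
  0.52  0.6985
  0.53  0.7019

$39.97

σ√T = 0.32 × 1.4142 = 0.4525
ln(S/K) + (r − q + σ²/2)T = ln(176/172) + (0.054 − 0.006 + 0.32²/2)·2 = 0.0230 + 0.1984 = 0.2214
d₁ = 0.2214 / 0.4525 = 0.4892 ≈ 0.49
d₂ = d₁ − σ√T = 0.4892 − 0.4525 = 0.0367 ≈ 0.04
exp(−qT) = exp(−0.006·2) = 0.9881;  exp(−rT) = exp(−0.054·2) = 0.8976
C = 176·0.9881·N(0.49) − 172·0.8976·N(0.04) = 176·0.9881·0.6879 − 172·0.8976·0.5160 = 119.6297 − 79.6638 = 39.9659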